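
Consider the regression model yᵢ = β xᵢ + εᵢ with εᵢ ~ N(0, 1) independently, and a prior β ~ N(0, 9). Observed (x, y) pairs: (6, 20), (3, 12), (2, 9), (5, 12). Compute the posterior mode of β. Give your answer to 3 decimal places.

log p(β | y) = −Σ(yᵢ − βxᵢ)²/(2·1) − β²/(2·9) + const.
Setting the derivative to zero: Σxᵢ(yᵢ − βxᵢ)/1 − β/9 = 0, so β = Σxᵢyᵢ / (Σxᵢ² + σ²/τ²).
Σxᵢyᵢ = 6·20 + 3·12 + 2·9 + 5·12 = 234; Σxᵢ² = 74; σ²/τ² = 1/9.
β̂_MAP = 234 / (74 + 1/9) = 234/(667/9) = 2106/667 ≈ 3.157.

β̂_MAP = 3.157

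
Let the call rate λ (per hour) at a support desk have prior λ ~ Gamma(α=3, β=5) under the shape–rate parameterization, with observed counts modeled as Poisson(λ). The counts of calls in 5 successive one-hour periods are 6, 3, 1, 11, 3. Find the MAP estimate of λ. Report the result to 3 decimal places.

λ̂_MAP = 2.600

Σxᵢ = 6+3+1+11+3 = 24, with n = 5.
Posterior ∝ λ^2e^(−5λ) · λ^24e^(−5λ) = λ^26e^(−10λ), i.e. Gamma(shape=27, rate=10).
The mode of a Gamma(a, b) with a ≥ 1 (shape–rate) is (a−1)/b = 26/10 ≈ 2.600.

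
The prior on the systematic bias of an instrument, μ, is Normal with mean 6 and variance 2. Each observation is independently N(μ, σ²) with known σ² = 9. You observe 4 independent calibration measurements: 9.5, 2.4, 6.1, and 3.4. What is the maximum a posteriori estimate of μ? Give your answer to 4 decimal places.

μ̂_MAP = 5.6941

n = 4; x̄ = (9.5 + 2.4 + 6.1 + 3.4)/4 = 21.4/4 = 5.35.
For a Normal prior and Normal likelihood with known variance, the posterior is Normal; its mode equals its mean, the precision-weighted average.
Prior precision 1/σ₀² = 1/2 = 0.5; data precision n/σ² = 4/9.
μ̂ = (0.5·6 + (4/9)·5.35) / (0.5 + 4/9) = (242/45)/(17/18) = 484/85 ≈ 5.6941.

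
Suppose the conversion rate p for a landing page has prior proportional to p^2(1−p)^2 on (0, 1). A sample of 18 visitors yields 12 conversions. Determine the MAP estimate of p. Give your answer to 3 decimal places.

p̂_MAP = 0.636

The prior density ∝ p^2(1−p)^2 is the kernel of Beta(3, 3).
Data: 12 successes in 18 trials. The binomial likelihood contributes p^12(1−p)^6, so the posterior is Beta(3+12, 3+6) = Beta(15, 9).
For Beta(a, b) with a, b > 1 the mode is (a−1)/(a+b−2) = 14/22 ≈ 0.636.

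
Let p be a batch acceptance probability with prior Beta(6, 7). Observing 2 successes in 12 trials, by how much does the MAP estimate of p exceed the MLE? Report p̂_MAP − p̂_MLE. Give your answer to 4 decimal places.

Posterior is Beta(8, 17); MAP = (8−1)/(25−2) = 7/23 ≈ 0.30435.
MLE ignores the prior: p̂_MLE = k/n = 2/12 ≈ 0.16667.
Difference = 7/23 − 2/12 = 19/138 ≈ 0.1377.

MAP − MLE = 0.1377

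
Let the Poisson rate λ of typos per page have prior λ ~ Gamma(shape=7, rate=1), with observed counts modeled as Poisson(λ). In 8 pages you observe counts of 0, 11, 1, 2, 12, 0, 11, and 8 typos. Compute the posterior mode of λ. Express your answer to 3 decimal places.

Σxᵢ = 0+11+1+2+12+0+11+8 = 45, with n = 8.
Posterior ∝ λ^6e^(−1λ) · λ^45e^(−8λ) = λ^51e^(−9λ), i.e. Gamma(shape=52, rate=9).
The mode of a Gamma(a, b) with a ≥ 1 (shape–rate) is (a−1)/b = 51/9 ≈ 5.667.

λ̂_MAP = 5.667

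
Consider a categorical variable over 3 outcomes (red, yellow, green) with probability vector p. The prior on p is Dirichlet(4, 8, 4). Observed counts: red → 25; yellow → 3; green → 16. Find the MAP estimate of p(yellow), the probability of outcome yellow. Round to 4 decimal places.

MAP estimate of p(yellow) = 0.1754

The posterior is Dirichlet(αᵢ + nᵢ) = Dirichlet(29, 11, 20).
For a Dirichlet(a₁,…,a_K) with all aᵢ > 1, the mode has j-th component (aⱼ − 1)/(Σaᵢ − K).
Here Σaᵢ = 60 and K = 3, so p(yellow) = (11 − 1)/(60 − 3) = 10/57 ≈ 0.1754.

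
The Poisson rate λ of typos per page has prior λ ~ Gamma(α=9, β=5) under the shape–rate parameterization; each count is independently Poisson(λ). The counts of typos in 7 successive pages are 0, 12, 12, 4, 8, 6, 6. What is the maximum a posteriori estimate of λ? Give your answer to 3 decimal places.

Σxᵢ = 0+12+12+4+8+6+6 = 48, with n = 7.
Posterior ∝ λ^8e^(−5λ) · λ^48e^(−7λ) = λ^56e^(−12λ), i.e. Gamma(shape=57, rate=12).
The mode of a Gamma(a, b) with a ≥ 1 (shape–rate) is (a−1)/b = 56/12 ≈ 4.667.

λ̂_MAP = 4.667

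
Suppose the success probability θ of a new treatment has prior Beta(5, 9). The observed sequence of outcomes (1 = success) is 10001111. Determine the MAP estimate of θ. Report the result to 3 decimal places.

Prior: Beta(5, 9).
Data: 5 successes in 8 trials (from the sequence). The binomial likelihood contributes θ^5(1−θ)^3, so the posterior is Beta(5+5, 9+3) = Beta(10, 12).
For Beta(a, b) with a, b > 1 the mode is (a−1)/(a+b−2) = 9/20 ≈ 0.450.

θ̂_MAP = 0.450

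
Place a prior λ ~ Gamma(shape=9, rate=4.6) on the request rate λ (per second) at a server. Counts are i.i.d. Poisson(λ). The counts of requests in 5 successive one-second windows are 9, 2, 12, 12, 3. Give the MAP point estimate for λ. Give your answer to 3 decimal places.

Σxᵢ = 9+2+12+12+3 = 38, with n = 5.
Posterior ∝ λ^8e^(−4.6λ) · λ^38e^(−5λ) = λ^46e^(−9.6λ), i.e. Gamma(shape=47, rate=9.6).
The mode of a Gamma(a, b) with a ≥ 1 (shape–rate) is (a−1)/b = 46/9.6 ≈ 4.792.

λ̂_MAP = 4.792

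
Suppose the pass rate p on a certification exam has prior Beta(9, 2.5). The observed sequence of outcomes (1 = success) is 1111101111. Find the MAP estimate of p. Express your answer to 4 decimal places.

Prior: Beta(9, 2.5).
Data: 9 successes in 10 trials (from the sequence). The binomial likelihood contributes p^9(1−p)^1, so the posterior is Beta(9+9, 2.5+1) = Beta(18, 3.5).
For Beta(a, b) with a, b > 1 the mode is (a−1)/(a+b−2) = 17/19.5 ≈ 0.8718.

p̂_MAP = 0.8718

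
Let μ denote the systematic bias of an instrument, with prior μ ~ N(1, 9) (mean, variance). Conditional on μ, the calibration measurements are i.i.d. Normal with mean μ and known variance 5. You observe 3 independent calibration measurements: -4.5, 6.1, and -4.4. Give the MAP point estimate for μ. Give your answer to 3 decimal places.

n = 3; x̄ = ((-4.5) + 6.1 + (-4.4))/3 = -2.8/3 = -14/15 ≈ -0.9333.
For a Normal prior and Normal likelihood with known variance, the posterior is Normal; its mode equals its mean, the precision-weighted average.
Prior precision 1/σ₀² = 1/9; data precision n/σ² = 3/5 = 0.6.
μ̂ = ((1/9)·1 + 0.6·(-14/15)) / (1/9 + 0.6) = (-101/225)/(32/45) = -0.63125 ≈ -0.631.

μ̂_MAP = -0.631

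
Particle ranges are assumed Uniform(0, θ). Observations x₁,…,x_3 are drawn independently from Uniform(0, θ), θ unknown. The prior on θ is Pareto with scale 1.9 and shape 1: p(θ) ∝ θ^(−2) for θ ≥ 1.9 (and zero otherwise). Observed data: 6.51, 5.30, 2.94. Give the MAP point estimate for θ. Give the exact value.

θ̂_MAP = 6.51

The Uniform(0, θ) likelihood is θ^(−n) for θ ≥ max(xᵢ), zero otherwise. Here max(xᵢ) = 6.51.
Posterior ∝ θ^(−2) · θ^(−3) = θ^(−5) on θ ≥ max(1.9, 6.51) = 6.51.
This density is strictly decreasing in θ, so the posterior mode lies at the lower boundary of the support.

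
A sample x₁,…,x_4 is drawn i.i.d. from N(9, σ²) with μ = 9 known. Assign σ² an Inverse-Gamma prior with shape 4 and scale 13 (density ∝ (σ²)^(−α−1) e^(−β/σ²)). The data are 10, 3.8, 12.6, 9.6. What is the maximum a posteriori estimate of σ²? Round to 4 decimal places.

σ̂²_MAP = 4.8114

Sum of squared deviations about the known mean: SS = (10−9)² + (3.8−9)² + (12.6−9)² + (9.6−9)² = 41.36.
The Normal likelihood contributes (σ²)^(−n/2) exp(−SS/(2σ²)), so the posterior is Inverse-Gamma(α + n/2, β + SS/2) = Inverse-Gamma(6, 33.68).
The mode of Inverse-Gamma(a, b) is b/(a+1) = 33.68/7 ≈ 4.8114.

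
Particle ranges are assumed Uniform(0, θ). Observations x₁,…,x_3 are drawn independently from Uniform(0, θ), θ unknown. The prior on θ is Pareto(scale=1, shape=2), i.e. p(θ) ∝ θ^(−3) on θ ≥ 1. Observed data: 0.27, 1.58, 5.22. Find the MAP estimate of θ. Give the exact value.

θ̂_MAP = 5.22

The Uniform(0, θ) likelihood is θ^(−n) for θ ≥ max(xᵢ), zero otherwise. Here max(xᵢ) = 5.22.
Posterior ∝ θ^(−3) · θ^(−3) = θ^(−6) on θ ≥ max(1, 5.22) = 5.22.
This density is strictly decreasing in θ, so the posterior mode lies at the lower boundary of the support.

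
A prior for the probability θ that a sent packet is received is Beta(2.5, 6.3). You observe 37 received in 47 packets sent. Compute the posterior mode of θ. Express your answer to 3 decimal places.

θ̂_MAP = 0.716

Prior: Beta(2.5, 6.3).
Data: 37 successes in 47 trials. The binomial likelihood contributes θ^37(1−θ)^10, so the posterior is Beta(2.5+37, 6.3+10) = Beta(39.5, 16.3).
For Beta(a, b) with a, b > 1 the mode is (a−1)/(a+b−2) = 38.5/53.8 ≈ 0.716.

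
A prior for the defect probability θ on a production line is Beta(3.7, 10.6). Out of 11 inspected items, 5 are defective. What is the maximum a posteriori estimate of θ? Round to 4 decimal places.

Prior: Beta(3.7, 10.6).
Data: 5 successes in 11 trials. The binomial likelihood contributes θ^5(1−θ)^6, so the posterior is Beta(3.7+5, 10.6+6) = Beta(8.7, 16.6).
For Beta(a, b) with a, b > 1 the mode is (a−1)/(a+b−2) = 7.7/23.3 ≈ 0.3305.

θ̂_MAP = 0.3305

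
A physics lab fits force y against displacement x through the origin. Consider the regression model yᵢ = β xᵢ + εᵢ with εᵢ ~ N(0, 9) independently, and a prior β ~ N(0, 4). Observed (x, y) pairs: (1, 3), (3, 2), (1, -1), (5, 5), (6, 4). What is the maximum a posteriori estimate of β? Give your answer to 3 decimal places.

β̂_MAP = 0.768

log p(β | y) = −Σ(yᵢ − βxᵢ)²/(2·9) − β²/(2·4) + const.
Setting the derivative to zero: Σxᵢ(yᵢ − βxᵢ)/9 − β/4 = 0, so β = Σxᵢyᵢ / (Σxᵢ² + σ²/τ²).
Σxᵢyᵢ = 1·3 + 3·2 + 1·(-1) + 5·5 + 6·4 = 57; Σxᵢ² = 72; σ²/τ² = 2.25.
β̂_MAP = 57 / (72 + 2.25) = 57/74.25 ≈ 0.768.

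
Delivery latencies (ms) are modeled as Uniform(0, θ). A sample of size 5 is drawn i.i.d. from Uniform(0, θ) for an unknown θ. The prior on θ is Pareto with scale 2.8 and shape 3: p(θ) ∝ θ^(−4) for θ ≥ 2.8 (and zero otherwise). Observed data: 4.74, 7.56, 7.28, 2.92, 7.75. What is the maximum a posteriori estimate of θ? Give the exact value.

θ̂_MAP = 7.75

The Uniform(0, θ) likelihood is θ^(−n) for θ ≥ max(xᵢ), zero otherwise. Here max(xᵢ) = 7.75.
Posterior ∝ θ^(−4) · θ^(−5) = θ^(−9) on θ ≥ max(2.8, 7.75) = 7.75.
This density is strictly decreasing in θ, so the posterior mode lies at the lower boundary of the support.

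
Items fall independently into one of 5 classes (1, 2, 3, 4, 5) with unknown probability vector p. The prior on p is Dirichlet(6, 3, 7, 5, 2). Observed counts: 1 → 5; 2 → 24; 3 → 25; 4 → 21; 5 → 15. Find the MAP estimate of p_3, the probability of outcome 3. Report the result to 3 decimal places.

MAP estimate: 0.287

The posterior is Dirichlet(αᵢ + nᵢ) = Dirichlet(11, 27, 32, 26, 17).
For a Dirichlet(a₁,…,a_K) with all aᵢ > 1, the mode has j-th component (aⱼ − 1)/(Σaᵢ − K).
Here Σaᵢ = 113 and K = 5, so p_3 = (32 − 1)/(113 − 5) = 31/108 ≈ 0.287.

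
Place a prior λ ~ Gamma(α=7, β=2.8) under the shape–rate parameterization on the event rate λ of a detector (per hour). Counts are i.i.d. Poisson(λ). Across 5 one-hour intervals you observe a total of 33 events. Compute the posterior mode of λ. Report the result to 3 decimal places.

Σxᵢ = 33, n = 5.
Posterior ∝ λ^6e^(−2.8λ) · λ^33e^(−5λ) = λ^39e^(−7.8λ), i.e. Gamma(shape=40, rate=7.8).
The mode of a Gamma(a, b) with a ≥ 1 (shape–rate) is (a−1)/b = 39/7.8 ≈ 5.000.

λ̂_MAP = 5.000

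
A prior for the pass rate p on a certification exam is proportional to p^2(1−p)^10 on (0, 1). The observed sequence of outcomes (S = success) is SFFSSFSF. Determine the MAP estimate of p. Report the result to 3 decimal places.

The prior density ∝ p^2(1−p)^10 is the kernel of Beta(3, 11).
Data: 4 successes in 8 trials (from the sequence). The binomial likelihood contributes p^4(1−p)^4, so the posterior is Beta(3+4, 11+4) = Beta(7, 15).
For Beta(a, b) with a, b > 1 the mode is (a−1)/(a+b−2) = 6/20 ≈ 0.300.

p̂_MAP = 0.300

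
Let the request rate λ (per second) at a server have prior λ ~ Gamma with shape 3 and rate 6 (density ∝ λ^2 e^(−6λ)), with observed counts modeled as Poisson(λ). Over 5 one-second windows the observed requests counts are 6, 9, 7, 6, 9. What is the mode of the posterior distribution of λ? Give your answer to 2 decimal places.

λ̂_MAP = 3.55

Σxᵢ = 6+9+7+6+9 = 37, with n = 5.
Posterior ∝ λ^2e^(−6λ) · λ^37e^(−5λ) = λ^39e^(−11λ), i.e. Gamma(shape=40, rate=11).
The mode of a Gamma(a, b) with a ≥ 1 (shape–rate) is (a−1)/b = 39/11 ≈ 3.55.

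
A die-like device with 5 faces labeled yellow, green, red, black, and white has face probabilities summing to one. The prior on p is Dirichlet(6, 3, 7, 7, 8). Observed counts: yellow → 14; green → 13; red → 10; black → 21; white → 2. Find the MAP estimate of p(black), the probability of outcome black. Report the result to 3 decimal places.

MAP estimate of p(black) = 0.314

The posterior is Dirichlet(αᵢ + nᵢ) = Dirichlet(20, 16, 17, 28, 10).
For a Dirichlet(a₁,…,a_K) with all aᵢ > 1, the mode has j-th component (aⱼ − 1)/(Σaᵢ − K).
Here Σaᵢ = 91 and K = 5, so p(black) = (28 − 1)/(91 − 5) = 27/86 ≈ 0.314.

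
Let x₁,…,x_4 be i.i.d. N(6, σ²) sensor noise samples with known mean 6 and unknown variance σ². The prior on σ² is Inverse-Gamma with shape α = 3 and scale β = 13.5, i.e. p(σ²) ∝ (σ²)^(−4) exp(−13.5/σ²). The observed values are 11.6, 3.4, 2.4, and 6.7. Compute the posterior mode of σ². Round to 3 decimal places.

Sum of squared deviations about the known mean: SS = (11.6−6)² + (3.4−6)² + (2.4−6)² + (6.7−6)² = 51.57.
The Normal likelihood contributes (σ²)^(−n/2) exp(−SS/(2σ²)), so the posterior is Inverse-Gamma(α + n/2, β + SS/2) = Inverse-Gamma(5, 39.285).
The mode of Inverse-Gamma(a, b) is b/(a+1) = 39.285/6 ≈ 6.548.

σ̂²_MAP = 6.548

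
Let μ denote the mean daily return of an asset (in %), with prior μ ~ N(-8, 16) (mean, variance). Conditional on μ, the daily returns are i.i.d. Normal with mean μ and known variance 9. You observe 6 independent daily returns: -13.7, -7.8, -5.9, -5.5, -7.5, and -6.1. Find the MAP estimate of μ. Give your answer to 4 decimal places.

μ̂_MAP = -7.7714

n = 6; x̄ = ((-13.7) + (-7.8) + (-5.9) + (-5.5) + (-7.5) + (-6.1))/6 = -46.5/6 = -7.75.
For a Normal prior and Normal likelihood with known variance, the posterior is Normal; its mode equals its mean, the precision-weighted average.
Prior precision 1/σ₀² = 1/16 = 0.0625; data precision n/σ² = 6/9 = 2/3.
μ̂ = (0.0625·(-8) + (2/3)·(-7.75)) / (0.0625 + 2/3) = (-17/3)/(35/48) = -272/35 ≈ -7.7714.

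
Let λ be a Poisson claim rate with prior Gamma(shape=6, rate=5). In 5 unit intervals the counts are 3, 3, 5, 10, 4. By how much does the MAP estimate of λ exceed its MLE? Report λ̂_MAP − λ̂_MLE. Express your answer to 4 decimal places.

MAP − MLE = -2.0000

Σxᵢ = 25. Posterior is Gamma(31, 10); MAP = (31−1)/10 = 30/10 ≈ 3.00000.
MLE = x̄ = 25/5 ≈ 5.00000.
Difference = 30/10 − 25/5 = -2 ≈ -2.0000.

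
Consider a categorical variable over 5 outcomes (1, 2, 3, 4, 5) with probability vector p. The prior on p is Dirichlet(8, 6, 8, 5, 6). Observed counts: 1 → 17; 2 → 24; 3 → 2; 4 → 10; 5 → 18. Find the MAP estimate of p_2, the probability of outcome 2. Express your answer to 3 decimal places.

The posterior is Dirichlet(αᵢ + nᵢ) = Dirichlet(25, 30, 10, 15, 24).
For a Dirichlet(a₁,…,a_K) with all aᵢ > 1, the mode has j-th component (aⱼ − 1)/(Σaᵢ − K).
Here Σaᵢ = 104 and K = 5, so p_2 = (30 − 1)/(104 − 5) = 29/99 ≈ 0.293.

MAP estimate: 0.293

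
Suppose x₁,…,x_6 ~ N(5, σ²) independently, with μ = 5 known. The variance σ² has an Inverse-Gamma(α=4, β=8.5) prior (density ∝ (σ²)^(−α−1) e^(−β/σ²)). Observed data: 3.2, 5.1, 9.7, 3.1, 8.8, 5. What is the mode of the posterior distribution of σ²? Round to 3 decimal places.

σ̂²_MAP = 3.774

Sum of squared deviations about the known mean: SS = (3.2−5)² + (5.1−5)² + (9.7−5)² + (3.1−5)² + (8.8−5)² + (5−5)² = 43.39.
The Normal likelihood contributes (σ²)^(−n/2) exp(−SS/(2σ²)), so the posterior is Inverse-Gamma(α + n/2, β + SS/2) = Inverse-Gamma(7, 30.195).
The mode of Inverse-Gamma(a, b) is b/(a+1) = 30.195/8 ≈ 3.774.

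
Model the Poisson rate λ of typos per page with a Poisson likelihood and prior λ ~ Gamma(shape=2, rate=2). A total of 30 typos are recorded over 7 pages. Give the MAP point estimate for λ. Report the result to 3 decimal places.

Σxᵢ = 30, n = 7.
Posterior ∝ λe^(−2λ) · λ^30e^(−7λ) = λ^31e^(−9λ), i.e. Gamma(shape=32, rate=9).
The mode of a Gamma(a, b) with a ≥ 1 (shape–rate) is (a−1)/b = 31/9 ≈ 3.444.

λ̂_MAP = 3.444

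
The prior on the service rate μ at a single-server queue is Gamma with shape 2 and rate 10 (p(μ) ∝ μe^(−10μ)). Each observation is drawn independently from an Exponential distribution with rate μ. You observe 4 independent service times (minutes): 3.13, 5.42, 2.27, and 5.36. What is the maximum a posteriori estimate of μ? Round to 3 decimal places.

The Exponential(rate=μ) likelihood is ∝ μ^n e^(−μΣtᵢ). Here n = 4 and Σtᵢ = 3.13 + 5.42 + 2.27 + 5.36 = 16.18.
Posterior ∝ μe^(−10μ) · μ^4e^(−16.18μ) = μ^5e^(−26.18μ), i.e. Gamma(6, 26.18).
Mode = (a−1)/b = 5/26.18 ≈ 0.191.

μ̂_MAP = 0.191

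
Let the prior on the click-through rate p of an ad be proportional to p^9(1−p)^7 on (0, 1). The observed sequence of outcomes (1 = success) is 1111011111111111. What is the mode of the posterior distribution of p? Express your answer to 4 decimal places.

The prior density ∝ p^9(1−p)^7 is the kernel of Beta(10, 8).
Data: 15 successes in 16 trials (from the sequence). The binomial likelihood contributes p^15(1−p)^1, so the posterior is Beta(10+15, 8+1) = Beta(25, 9).
For Beta(a, b) with a, b > 1 the mode is (a−1)/(a+b−2) = 24/32 ≈ 0.7500.

p̂_MAP = 0.7500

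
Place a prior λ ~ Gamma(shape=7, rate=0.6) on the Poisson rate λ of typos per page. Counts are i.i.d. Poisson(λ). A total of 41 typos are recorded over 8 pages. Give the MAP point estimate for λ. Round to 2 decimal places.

Σxᵢ = 41, n = 8.
Posterior ∝ λ^6e^(−0.6λ) · λ^41e^(−8λ) = λ^47e^(−8.6λ), i.e. Gamma(shape=48, rate=8.6).
The mode of a Gamma(a, b) with a ≥ 1 (shape–rate) is (a−1)/b = 47/8.6 ≈ 5.47.

λ̂_MAP = 5.47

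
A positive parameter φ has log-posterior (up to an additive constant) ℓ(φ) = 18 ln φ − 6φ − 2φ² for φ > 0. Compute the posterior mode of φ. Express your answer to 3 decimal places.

φ̂_MAP = 1.500

ℓ'(φ) = 18/φ − 6 − 4φ. Setting this to zero and multiplying by φ: 4φ² + 6φ − 18 = 0.
φ = (−6 + √(6² + 4·4·18)) / (2·4) = (−6 + √324) / 8 = (−6 + 18)/8 = 3/2.
ℓ''(φ) = −18/φ² − 4 < 0, confirming a maximum.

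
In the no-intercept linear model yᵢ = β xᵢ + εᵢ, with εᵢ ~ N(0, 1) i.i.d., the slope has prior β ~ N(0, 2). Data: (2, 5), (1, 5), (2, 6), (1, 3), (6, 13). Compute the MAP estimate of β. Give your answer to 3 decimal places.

log p(β | y) = −Σ(yᵢ − βxᵢ)²/(2·1) − β²/(2·2) + const.
Setting the derivative to zero: Σxᵢ(yᵢ − βxᵢ)/1 − β/2 = 0, so β = Σxᵢyᵢ / (Σxᵢ² + σ²/τ²).
Σxᵢyᵢ = 2·5 + 1·5 + 2·6 + 1·3 + 6·13 = 108; Σxᵢ² = 46; σ²/τ² = 0.5.
β̂_MAP = 108 / (46 + 0.5) = 108/46.5 ≈ 2.323.

β̂_MAP = 2.323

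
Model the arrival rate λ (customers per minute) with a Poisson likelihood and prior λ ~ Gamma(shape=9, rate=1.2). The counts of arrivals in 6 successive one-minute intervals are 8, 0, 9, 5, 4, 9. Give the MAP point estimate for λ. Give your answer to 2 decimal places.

λ̂_MAP = 5.97

Σxᵢ = 8+0+9+5+4+9 = 35, with n = 6.
Posterior ∝ λ^8e^(−1.2λ) · λ^35e^(−6λ) = λ^43e^(−7.2λ), i.e. Gamma(shape=44, rate=7.2).
The mode of a Gamma(a, b) with a ≥ 1 (shape–rate) is (a−1)/b = 43/7.2 ≈ 5.97.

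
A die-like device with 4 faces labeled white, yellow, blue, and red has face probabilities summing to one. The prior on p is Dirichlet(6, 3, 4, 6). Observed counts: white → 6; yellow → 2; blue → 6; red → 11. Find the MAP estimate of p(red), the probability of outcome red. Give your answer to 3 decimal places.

MAP estimate of p(red) = 0.400

The posterior is Dirichlet(αᵢ + nᵢ) = Dirichlet(12, 5, 10, 17).
For a Dirichlet(a₁,…,a_K) with all aᵢ > 1, the mode has j-th component (aⱼ − 1)/(Σaᵢ − K).
Here Σaᵢ = 44 and K = 4, so p(red) = (17 − 1)/(44 − 4) = 16/40 ≈ 0.400.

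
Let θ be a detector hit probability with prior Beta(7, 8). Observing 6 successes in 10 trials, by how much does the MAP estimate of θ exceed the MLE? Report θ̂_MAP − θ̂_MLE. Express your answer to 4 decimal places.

Posterior is Beta(13, 12); MAP = (13−1)/(25−2) = 12/23 ≈ 0.52174.
MLE ignores the prior: θ̂_MLE = k/n = 6/10 ≈ 0.60000.
Difference = 12/23 − 6/10 = -9/115 ≈ -0.0783.

MAP − MLE = -0.0783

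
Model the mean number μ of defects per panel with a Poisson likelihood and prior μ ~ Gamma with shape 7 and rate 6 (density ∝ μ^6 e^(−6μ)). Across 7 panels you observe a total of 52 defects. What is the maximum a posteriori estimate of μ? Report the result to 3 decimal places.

μ̂_MAP = 4.462

Σxᵢ = 52, n = 7.
Posterior ∝ μ^6e^(−6μ) · μ^52e^(−7μ) = μ^58e^(−13μ), i.e. Gamma(shape=59, rate=13).
The mode of a Gamma(a, b) with a ≥ 1 (shape–rate) is (a−1)/b = 58/13 ≈ 4.462.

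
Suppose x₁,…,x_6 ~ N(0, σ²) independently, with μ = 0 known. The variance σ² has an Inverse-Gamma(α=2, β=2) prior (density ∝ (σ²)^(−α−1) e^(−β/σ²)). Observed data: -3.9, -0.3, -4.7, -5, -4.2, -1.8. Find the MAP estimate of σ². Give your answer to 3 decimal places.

Sum of squared deviations about the known mean: SS = (-3.9−0)² + (-0.3−0)² + (-4.7−0)² + (-5−0)² + (-4.2−0)² + (-1.8−0)² = 83.27.
The Normal likelihood contributes (σ²)^(−n/2) exp(−SS/(2σ²)), so the posterior is Inverse-Gamma(α + n/2, β + SS/2) = Inverse-Gamma(5, 43.635).
The mode of Inverse-Gamma(a, b) is b/(a+1) = 43.635/6 ≈ 7.273.

σ̂²_MAP = 7.273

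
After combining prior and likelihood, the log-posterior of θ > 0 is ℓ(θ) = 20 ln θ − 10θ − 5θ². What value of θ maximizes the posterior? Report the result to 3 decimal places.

ℓ'(θ) = 20/θ − 10 − 10θ. Setting this to zero and multiplying by θ: 10θ² + 10θ − 20 = 0.
θ = (−10 + √(10² + 4·10·20)) / (2·10) = (−10 + √900) / 20 = (−10 + 30)/20 = 1.
ℓ''(θ) = −20/θ² − 10 < 0, confirming a maximum.

θ̂_MAP = 1.000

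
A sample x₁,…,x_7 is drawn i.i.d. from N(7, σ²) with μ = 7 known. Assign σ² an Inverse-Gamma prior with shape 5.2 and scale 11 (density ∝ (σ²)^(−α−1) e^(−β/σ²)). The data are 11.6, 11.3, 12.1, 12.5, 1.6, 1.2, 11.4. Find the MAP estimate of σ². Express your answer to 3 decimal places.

Sum of squared deviations about the known mean: SS = (11.6−7)² + (11.3−7)² + (12.1−7)² + (12.5−7)² + (1.6−7)² + (1.2−7)² + (11.4−7)² = 178.07.
The Normal likelihood contributes (σ²)^(−n/2) exp(−SS/(2σ²)), so the posterior is Inverse-Gamma(α + n/2, β + SS/2) = Inverse-Gamma(8.7, 100.035).
The mode of Inverse-Gamma(a, b) is b/(a+1) = 100.035/9.7 ≈ 10.313.

σ̂²_MAP = 10.313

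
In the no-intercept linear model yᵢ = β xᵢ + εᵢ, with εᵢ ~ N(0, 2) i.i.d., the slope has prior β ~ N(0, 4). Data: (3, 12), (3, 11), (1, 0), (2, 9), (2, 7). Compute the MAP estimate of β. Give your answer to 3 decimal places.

log p(β | y) = −Σ(yᵢ − βxᵢ)²/(2·2) − β²/(2·4) + const.
Setting the derivative to zero: Σxᵢ(yᵢ − βxᵢ)/2 − β/4 = 0, so β = Σxᵢyᵢ / (Σxᵢ² + σ²/τ²).
Σxᵢyᵢ = 3·12 + 3·11 + 1·0 + 2·9 + 2·7 = 101; Σxᵢ² = 27; σ²/τ² = 0.5.
β̂_MAP = 101 / (27 + 0.5) = 101/27.5 ≈ 3.673.

β̂_MAP = 3.673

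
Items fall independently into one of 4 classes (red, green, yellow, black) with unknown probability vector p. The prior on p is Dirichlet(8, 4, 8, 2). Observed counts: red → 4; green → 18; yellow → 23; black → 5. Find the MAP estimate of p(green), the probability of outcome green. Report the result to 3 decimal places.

The posterior is Dirichlet(αᵢ + nᵢ) = Dirichlet(12, 22, 31, 7).
For a Dirichlet(a₁,…,a_K) with all aᵢ > 1, the mode has j-th component (aⱼ − 1)/(Σaᵢ − K).
Here Σaᵢ = 72 and K = 4, so p(green) = (22 − 1)/(72 − 4) = 21/68 ≈ 0.309.

MAP estimate of p(green) = 0.309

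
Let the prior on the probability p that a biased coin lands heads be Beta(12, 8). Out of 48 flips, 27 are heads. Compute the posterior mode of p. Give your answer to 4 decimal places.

p̂_MAP = 0.5758

Prior: Beta(12, 8).
Data: 27 successes in 48 trials. The binomial likelihood contributes p^27(1−p)^21, so the posterior is Beta(12+27, 8+21) = Beta(39, 29).
For Beta(a, b) with a, b > 1 the mode is (a−1)/(a+b−2) = 38/66 ≈ 0.5758.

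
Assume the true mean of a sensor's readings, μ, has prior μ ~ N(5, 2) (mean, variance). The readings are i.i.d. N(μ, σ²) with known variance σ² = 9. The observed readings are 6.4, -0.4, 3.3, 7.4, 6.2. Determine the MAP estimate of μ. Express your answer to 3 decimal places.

n = 5; x̄ = (6.4 + (-0.4) + 3.3 + 7.4 + 6.2)/5 = 22.9/5 = 4.58.
For a Normal prior and Normal likelihood with known variance, the posterior is Normal; its mode equals its mean, the precision-weighted average.
Prior precision 1/σ₀² = 1/2 = 0.5; data precision n/σ² = 5/9.
μ̂ = (0.5·5 + (5/9)·4.58) / (0.5 + 5/9) = (227/45)/(19/18) = 454/95 ≈ 4.779.

μ̂_MAP = 4.779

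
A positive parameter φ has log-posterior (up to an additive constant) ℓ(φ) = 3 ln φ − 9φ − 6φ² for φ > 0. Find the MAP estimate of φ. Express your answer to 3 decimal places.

φ̂_MAP = 0.250

ℓ'(φ) = 3/φ − 9 − 12φ. Setting this to zero and multiplying by φ: 12φ² + 9φ − 3 = 0.
φ = (−9 + √(9² + 4·12·3)) / (2·12) = (−9 + √225) / 24 = (−9 + 15)/24 = 1/4.
ℓ''(φ) = −3/φ² − 12 < 0, confirming a maximum.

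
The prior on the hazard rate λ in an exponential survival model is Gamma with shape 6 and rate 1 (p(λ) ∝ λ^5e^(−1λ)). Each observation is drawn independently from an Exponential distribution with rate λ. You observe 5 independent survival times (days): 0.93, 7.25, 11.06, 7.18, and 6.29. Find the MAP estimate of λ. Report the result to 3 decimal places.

The Exponential(rate=λ) likelihood is ∝ λ^n e^(−λΣtᵢ). Here n = 5 and Σtᵢ = 0.93 + 7.25 + 11.06 + 7.18 + 6.29 = 32.71.
Posterior ∝ λ^5e^(−1λ) · λ^5e^(−32.71λ) = λ^10e^(−33.71λ), i.e. Gamma(11, 33.71).
Mode = (a−1)/b = 10/33.71 ≈ 0.297.

λ̂_MAP = 0.297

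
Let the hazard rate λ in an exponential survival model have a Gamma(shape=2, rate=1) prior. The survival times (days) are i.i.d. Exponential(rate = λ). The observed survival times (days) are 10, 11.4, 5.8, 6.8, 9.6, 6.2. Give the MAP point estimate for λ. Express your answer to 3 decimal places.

The Exponential(rate=λ) likelihood is ∝ λ^n e^(−λΣtᵢ). Here n = 6 and Σtᵢ = 10 + 11.4 + 5.8 + 6.8 + 9.6 + 6.2 = 49.8.
Posterior ∝ λe^(−1λ) · λ^6e^(−49.8λ) = λ^7e^(−50.8λ), i.e. Gamma(8, 50.8).
Mode = (a−1)/b = 7/50.8 ≈ 0.138.

λ̂_MAP = 0.138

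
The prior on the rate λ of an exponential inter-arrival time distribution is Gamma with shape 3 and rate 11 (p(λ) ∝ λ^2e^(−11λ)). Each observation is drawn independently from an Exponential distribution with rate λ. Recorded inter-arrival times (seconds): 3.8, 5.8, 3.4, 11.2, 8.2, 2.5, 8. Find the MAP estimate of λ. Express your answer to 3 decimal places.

The Exponential(rate=λ) likelihood is ∝ λ^n e^(−λΣtᵢ). Here n = 7 and Σtᵢ = 3.8 + 5.8 + 3.4 + 11.2 + 8.2 + 2.5 + 8 = 42.9.
Posterior ∝ λ^2e^(−11λ) · λ^7e^(−42.9λ) = λ^9e^(−53.9λ), i.e. Gamma(10, 53.9).
Mode = (a−1)/b = 9/53.9 ≈ 0.167.

λ̂_MAP = 0.167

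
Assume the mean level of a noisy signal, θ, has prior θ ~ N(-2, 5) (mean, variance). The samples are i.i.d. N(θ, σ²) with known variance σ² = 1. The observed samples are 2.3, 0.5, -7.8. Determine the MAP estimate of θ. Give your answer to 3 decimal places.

θ̂_MAP = -1.688

n = 3; x̄ = (2.3 + 0.5 + (-7.8))/3 = -5/3 = -5/3 ≈ -1.6667.
For a Normal prior and Normal likelihood with known variance, the posterior is Normal; its mode equals its mean, the precision-weighted average.
Prior precision 1/σ₀² = 1/5 = 0.2; data precision n/σ² = 3/1 = 3.
θ̂ = (0.2·(-2) + 3·(-5/3)) / (0.2 + 3) = (-5.4)/3.2 = -1.6875 ≈ -1.688.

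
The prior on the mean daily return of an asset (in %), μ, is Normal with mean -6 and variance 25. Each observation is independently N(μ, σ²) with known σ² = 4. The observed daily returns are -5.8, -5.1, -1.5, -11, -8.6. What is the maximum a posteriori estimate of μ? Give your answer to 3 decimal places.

μ̂_MAP = -6.388

n = 5; x̄ = ((-5.8) + (-5.1) + (-1.5) + (-11) + (-8.6))/5 = -32/5 = -6.4.
For a Normal prior and Normal likelihood with known variance, the posterior is Normal; its mode equals its mean, the precision-weighted average.
Prior precision 1/σ₀² = 1/25 = 0.04; data precision n/σ² = 5/4 = 1.25.
μ̂ = (0.04·(-6) + 1.25·(-6.4)) / (0.04 + 1.25) = (-8.24)/1.29 = -824/129 ≈ -6.388.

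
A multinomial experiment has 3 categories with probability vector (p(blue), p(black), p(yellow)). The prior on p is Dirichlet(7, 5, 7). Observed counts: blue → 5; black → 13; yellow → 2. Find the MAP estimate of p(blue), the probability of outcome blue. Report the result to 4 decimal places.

The posterior is Dirichlet(αᵢ + nᵢ) = Dirichlet(12, 18, 9).
For a Dirichlet(a₁,…,a_K) with all aᵢ > 1, the mode has j-th component (aⱼ − 1)/(Σaᵢ − K).
Here Σaᵢ = 39 and K = 3, so p(blue) = (12 − 1)/(39 − 3) = 11/36 ≈ 0.3056.

MAP estimate of p(blue) = 0.3056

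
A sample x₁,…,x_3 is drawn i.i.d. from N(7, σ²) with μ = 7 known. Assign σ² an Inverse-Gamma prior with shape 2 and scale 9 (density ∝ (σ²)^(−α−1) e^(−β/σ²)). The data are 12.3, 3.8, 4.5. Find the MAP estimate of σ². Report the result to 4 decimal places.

σ̂²_MAP = 6.9533

Sum of squared deviations about the known mean: SS = (12.3−7)² + (3.8−7)² + (4.5−7)² = 44.58.
The Normal likelihood contributes (σ²)^(−n/2) exp(−SS/(2σ²)), so the posterior is Inverse-Gamma(α + n/2, β + SS/2) = Inverse-Gamma(3.5, 31.29).
The mode of Inverse-Gamma(a, b) is b/(a+1) = 31.29/4.5 ≈ 6.9533.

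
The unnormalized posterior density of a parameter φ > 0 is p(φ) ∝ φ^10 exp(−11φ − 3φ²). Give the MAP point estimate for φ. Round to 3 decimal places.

ℓ'(φ) = 10/φ − 11 − 6φ. Setting this to zero and multiplying by φ: 6φ² + 11φ − 10 = 0.
φ = (−11 + √(11² + 4·6·10)) / (2·6) = (−11 + √361) / 12 = (−11 + 19)/12 = 2/3.
ℓ''(φ) = −10/φ² − 6 < 0, confirming a maximum.

φ̂_MAP = 0.667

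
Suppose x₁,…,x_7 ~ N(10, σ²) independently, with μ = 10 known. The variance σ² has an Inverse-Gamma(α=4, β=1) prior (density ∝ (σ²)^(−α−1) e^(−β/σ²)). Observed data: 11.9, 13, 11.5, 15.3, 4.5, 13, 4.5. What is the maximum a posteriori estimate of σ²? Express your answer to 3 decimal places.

σ̂²_MAP = 6.732

Sum of squared deviations about the known mean: SS = (11.9−10)² + (13−10)² + (11.5−10)² + (15.3−10)² + (4.5−10)² + (13−10)² + (4.5−10)² = 112.45.
The Normal likelihood contributes (σ²)^(−n/2) exp(−SS/(2σ²)), so the posterior is Inverse-Gamma(α + n/2, β + SS/2) = Inverse-Gamma(7.5, 57.225).
The mode of Inverse-Gamma(a, b) is b/(a+1) = 57.225/8.5 ≈ 6.732.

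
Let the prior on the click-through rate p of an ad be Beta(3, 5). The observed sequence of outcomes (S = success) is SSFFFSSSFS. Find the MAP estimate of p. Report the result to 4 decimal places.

Prior: Beta(3, 5).
Data: 6 successes in 10 trials (from the sequence). The binomial likelihood contributes p^6(1−p)^4, so the posterior is Beta(3+6, 5+4) = Beta(9, 9).
For Beta(a, b) with a, b > 1 the mode is (a−1)/(a+b−2) = 8/16 ≈ 0.5000.

p̂_MAP = 0.5000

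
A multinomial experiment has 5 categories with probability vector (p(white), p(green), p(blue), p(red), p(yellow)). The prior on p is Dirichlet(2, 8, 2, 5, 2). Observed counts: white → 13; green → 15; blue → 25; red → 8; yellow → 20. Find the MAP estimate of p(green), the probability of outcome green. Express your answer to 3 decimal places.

The posterior is Dirichlet(αᵢ + nᵢ) = Dirichlet(15, 23, 27, 13, 22).
For a Dirichlet(a₁,…,a_K) with all aᵢ > 1, the mode has j-th component (aⱼ − 1)/(Σaᵢ − K).
Here Σaᵢ = 100 and K = 5, so p(green) = (23 − 1)/(100 − 5) = 22/95 ≈ 0.232.

MAP estimate of p(green) = 0.232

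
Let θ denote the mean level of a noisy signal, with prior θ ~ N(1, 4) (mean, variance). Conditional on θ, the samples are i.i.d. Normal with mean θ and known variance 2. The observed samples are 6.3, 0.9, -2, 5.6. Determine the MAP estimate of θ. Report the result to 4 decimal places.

θ̂_MAP = 2.5111

n = 4; x̄ = (6.3 + 0.9 + (-2) + 5.6)/4 = 10.8/4 = 2.7.
For a Normal prior and Normal likelihood with known variance, the posterior is Normal; its mode equals its mean, the precision-weighted average.
Prior precision 1/σ₀² = 1/4 = 0.25; data precision n/σ² = 4/2 = 2.
θ̂ = (0.25·1 + 2·2.7) / (0.25 + 2) = 5.65/2.25 = 113/45 ≈ 2.5111.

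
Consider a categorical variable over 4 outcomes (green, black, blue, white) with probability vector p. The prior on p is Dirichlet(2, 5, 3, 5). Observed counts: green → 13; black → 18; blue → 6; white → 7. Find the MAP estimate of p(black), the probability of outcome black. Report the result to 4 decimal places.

The posterior is Dirichlet(αᵢ + nᵢ) = Dirichlet(15, 23, 9, 12).
For a Dirichlet(a₁,…,a_K) with all aᵢ > 1, the mode has j-th component (aⱼ − 1)/(Σaᵢ − K).
Here Σaᵢ = 59 and K = 4, so p(black) = (23 − 1)/(59 − 4) = 22/55 ≈ 0.4000.

MAP estimate of p(black) = 0.4000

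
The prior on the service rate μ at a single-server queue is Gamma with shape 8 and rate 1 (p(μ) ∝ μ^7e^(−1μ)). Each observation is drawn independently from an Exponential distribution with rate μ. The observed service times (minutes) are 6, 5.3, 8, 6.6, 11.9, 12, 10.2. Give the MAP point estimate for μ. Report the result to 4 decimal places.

μ̂_MAP = 0.2295

The Exponential(rate=μ) likelihood is ∝ μ^n e^(−μΣtᵢ). Here n = 7 and Σtᵢ = 6 + 5.3 + 8 + 6.6 + 11.9 + 12 + 10.2 = 60.
Posterior ∝ μ^7e^(−1μ) · μ^7e^(−60μ) = μ^14e^(−61μ), i.e. Gamma(15, 61).
Mode = (a−1)/b = 14/61 ≈ 0.2295.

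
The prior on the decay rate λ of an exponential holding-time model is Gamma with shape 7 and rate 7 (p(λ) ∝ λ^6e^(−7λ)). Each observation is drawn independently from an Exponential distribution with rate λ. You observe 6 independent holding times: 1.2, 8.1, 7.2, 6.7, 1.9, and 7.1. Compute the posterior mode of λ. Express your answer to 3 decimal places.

λ̂_MAP = 0.306

The Exponential(rate=λ) likelihood is ∝ λ^n e^(−λΣtᵢ). Here n = 6 and Σtᵢ = 1.2 + 8.1 + 7.2 + 6.7 + 1.9 + 7.1 = 32.2.
Posterior ∝ λ^6e^(−7λ) · λ^6e^(−32.2λ) = λ^12e^(−39.2λ), i.e. Gamma(13, 39.2).
Mode = (a−1)/b = 12/39.2 ≈ 0.306.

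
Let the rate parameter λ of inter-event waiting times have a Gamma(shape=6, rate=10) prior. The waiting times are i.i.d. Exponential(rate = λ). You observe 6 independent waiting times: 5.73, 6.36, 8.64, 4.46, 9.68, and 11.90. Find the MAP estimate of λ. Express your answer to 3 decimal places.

The Exponential(rate=λ) likelihood is ∝ λ^n e^(−λΣtᵢ). Here n = 6 and Σtᵢ = 5.73 + 6.36 + 8.64 + 4.46 + 9.68 + 11.90 = 46.77.
Posterior ∝ λ^5e^(−10λ) · λ^6e^(−46.77λ) = λ^11e^(−56.77λ), i.e. Gamma(12, 56.77).
Mode = (a−1)/b = 11/56.77 ≈ 0.194.

λ̂_MAP = 0.194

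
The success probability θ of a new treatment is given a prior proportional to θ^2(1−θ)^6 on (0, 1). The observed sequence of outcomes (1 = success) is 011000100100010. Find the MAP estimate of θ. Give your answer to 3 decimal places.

The prior density ∝ θ^2(1−θ)^6 is the kernel of Beta(3, 7).
Data: 5 successes in 15 trials (from the sequence). The binomial likelihood contributes θ^5(1−θ)^10, so the posterior is Beta(3+5, 7+10) = Beta(8, 17).
For Beta(a, b) with a, b > 1 the mode is (a−1)/(a+b−2) = 7/23 ≈ 0.304.

θ̂_MAP = 0.304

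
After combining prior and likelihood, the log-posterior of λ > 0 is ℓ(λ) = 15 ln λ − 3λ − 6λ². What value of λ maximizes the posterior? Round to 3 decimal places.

λ̂_MAP = 1.000

ℓ'(λ) = 15/λ − 3 − 12λ. Setting this to zero and multiplying by λ: 12λ² + 3λ − 15 = 0.
λ = (−3 + √(3² + 4·12·15)) / (2·12) = (−3 + √729) / 24 = (−3 + 27)/24 = 1.
ℓ''(λ) = −15/λ² − 12 < 0, confirming a maximum.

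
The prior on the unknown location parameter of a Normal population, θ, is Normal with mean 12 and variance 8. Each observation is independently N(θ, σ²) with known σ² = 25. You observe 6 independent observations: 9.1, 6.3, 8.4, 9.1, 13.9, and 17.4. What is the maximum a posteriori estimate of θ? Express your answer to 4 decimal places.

n = 6; x̄ = (9.1 + 6.3 + 8.4 + 9.1 + 13.9 + 17.4)/6 = 64.2/6 = 10.7.
For a Normal prior and Normal likelihood with known variance, the posterior is Normal; its mode equals its mean, the precision-weighted average.
Prior precision 1/σ₀² = 1/8 = 0.125; data precision n/σ² = 6/25 = 0.24.
θ̂ = (0.125·12 + 0.24·10.7) / (0.125 + 0.24) = 4.068/0.365 = 4068/365 ≈ 11.1452.

θ̂_MAP = 11.1452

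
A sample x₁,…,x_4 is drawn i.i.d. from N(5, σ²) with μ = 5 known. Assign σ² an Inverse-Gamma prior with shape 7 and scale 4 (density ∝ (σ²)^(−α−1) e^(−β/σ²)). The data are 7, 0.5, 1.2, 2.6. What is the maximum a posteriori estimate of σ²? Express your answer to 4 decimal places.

σ̂²_MAP = 2.6225

Sum of squared deviations about the known mean: SS = (7−5)² + (0.5−5)² + (1.2−5)² + (2.6−5)² = 44.45.
The Normal likelihood contributes (σ²)^(−n/2) exp(−SS/(2σ²)), so the posterior is Inverse-Gamma(α + n/2, β + SS/2) = Inverse-Gamma(9, 26.225).
The mode of Inverse-Gamma(a, b) is b/(a+1) = 26.225/10 ≈ 2.6225.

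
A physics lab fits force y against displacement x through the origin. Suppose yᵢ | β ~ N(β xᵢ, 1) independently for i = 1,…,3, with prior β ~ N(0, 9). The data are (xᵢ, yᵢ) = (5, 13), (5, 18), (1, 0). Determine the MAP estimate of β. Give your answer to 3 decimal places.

log p(β | y) = −Σ(yᵢ − βxᵢ)²/(2·1) − β²/(2·9) + const.
Setting the derivative to zero: Σxᵢ(yᵢ − βxᵢ)/1 − β/9 = 0, so β = Σxᵢyᵢ / (Σxᵢ² + σ²/τ²).
Σxᵢyᵢ = 5·13 + 5·18 + 1·0 = 155; Σxᵢ² = 51; σ²/τ² = 1/9.
β̂_MAP = 155 / (51 + 1/9) = 155/(460/9) = 279/92 ≈ 3.033.

β̂_MAP = 3.033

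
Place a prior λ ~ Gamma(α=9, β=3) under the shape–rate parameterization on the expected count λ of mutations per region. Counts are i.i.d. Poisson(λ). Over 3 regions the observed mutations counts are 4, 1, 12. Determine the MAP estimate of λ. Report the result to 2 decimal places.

λ̂_MAP = 4.17

Σxᵢ = 4+1+12 = 17, with n = 3.
Posterior ∝ λ^8e^(−3λ) · λ^17e^(−3λ) = λ^25e^(−6λ), i.e. Gamma(shape=26, rate=6).
The mode of a Gamma(a, b) with a ≥ 1 (shape–rate) is (a−1)/b = 25/6 ≈ 4.17.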